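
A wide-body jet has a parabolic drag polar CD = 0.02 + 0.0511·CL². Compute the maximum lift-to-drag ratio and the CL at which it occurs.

For CD = CD0 + K·CL², (L/D)max occurs at CL* = √(CD0/K) and equals 1/(2√(K·CD0)).
(L/D)max = 1/(2√(0.0511 × 0.02)) = 1/(2 × 0.03197) = 15.6
CL* = √(0.02/0.0511) = 0.626

(L/D)max = 15.6, at CL = 0.626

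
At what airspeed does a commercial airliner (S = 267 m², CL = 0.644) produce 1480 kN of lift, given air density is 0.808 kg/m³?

L = ½ρv²S·CL ⇒ v = √(2L/(ρ·S·CL))
v = √(2 × 1.48×10^6 / (0.808 × 267 × 0.644)) = √21310 = 146 m/s

v = 146 m/s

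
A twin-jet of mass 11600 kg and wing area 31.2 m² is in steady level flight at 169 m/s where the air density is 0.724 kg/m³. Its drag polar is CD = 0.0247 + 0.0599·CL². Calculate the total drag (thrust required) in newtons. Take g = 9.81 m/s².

D = 10400 N

In steady level flight, lift balances weight: W = mg = 11600 × 9.81 = 1.138×10^5 N.
Dynamic pressure q = 0.5 × 0.724 × 169² = 10340 Pa.
Required CL = L/(qS) = 1.138×10^5/(10340·31.2) = 0.3528.
CD = 0.0247 + 0.0599 × 0.3528² = 0.03215.
D = q·S·CD = 10340 × 31.2 × 0.03215 = 10370 N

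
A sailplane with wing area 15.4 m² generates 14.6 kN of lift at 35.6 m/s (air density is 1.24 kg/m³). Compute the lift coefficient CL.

From L = ½ρv²S·CL, rearranging gives CL = 2L/(ρv²S).
CL = 2 × 14600 / (1.24 × 35.6² × 15.4) = 1.21

CL = 1.21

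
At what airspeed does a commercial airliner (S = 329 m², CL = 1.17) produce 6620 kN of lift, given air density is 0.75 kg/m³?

v = 214 m/s

L = ½ρv²S·CL ⇒ v = √(2L/(ρ·S·CL))
v = √(2 × 6.62×10^6 / (0.75 × 329 × 1.17)) = √45860 = 214 m/s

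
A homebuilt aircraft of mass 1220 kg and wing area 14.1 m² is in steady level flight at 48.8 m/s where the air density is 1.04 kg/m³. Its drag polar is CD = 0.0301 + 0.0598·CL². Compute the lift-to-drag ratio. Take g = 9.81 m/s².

L/D = 11.8

In steady level flight, lift balances weight: W = mg = 1220 × 9.81 = 11968 N.
Dynamic pressure q = 0.5 × 1.04 × 48.8² = 1238 Pa.
CL = 2W/(ρv²S) = 2×11968/(1.04×48.8²×14.1) = 0.6854.
CD = 0.0301 + 0.0598 × 0.6854² = 0.0582.
L/D = CL/CD = 0.6854 / 0.0582 = 11.8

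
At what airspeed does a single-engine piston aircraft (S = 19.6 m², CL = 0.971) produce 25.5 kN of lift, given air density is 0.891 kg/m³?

L = ½ρv²S·CL ⇒ v = √(2L/(ρ·S·CL))
v = √(2 × 25500 / (0.891 × 19.6 × 0.971)) = √3008 = 54.8 m/s

v = 54.8 m/s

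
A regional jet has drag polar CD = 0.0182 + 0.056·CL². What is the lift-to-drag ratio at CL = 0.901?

CD = 0.0182 + 0.056 × 0.901² = 0.06366
L/D = CL/CD = 0.901 / 0.06366 = 14.2

L/D = 14.2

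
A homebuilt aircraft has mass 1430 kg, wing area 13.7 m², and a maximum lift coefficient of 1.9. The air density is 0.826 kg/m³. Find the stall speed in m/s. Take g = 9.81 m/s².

V_stall = 36.1 m/s

Weight W = mg = 1430 × 9.81 = 14030 N.
V_stall = √(2W/(ρ·S·CL,max)) = √(2 × 14030 / (0.826 × 13.7 × 1.9))
V_stall = √1305 = 36.1 m/s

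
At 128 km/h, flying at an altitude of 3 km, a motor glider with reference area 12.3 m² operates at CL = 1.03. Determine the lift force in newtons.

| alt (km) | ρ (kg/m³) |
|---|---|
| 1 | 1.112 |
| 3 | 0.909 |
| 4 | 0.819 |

L = 7280 N

At 3 km, from the table: ρ = 0.909 kg/m³.
Convert speed: v = 128 km/h ÷ 3.6 = 35.56 m/s.
L = ½ρv²S·CL = ½ × 0.909 × 35.56² × 12.3 × 1.03 = 7280 N ≈ 7.28 kN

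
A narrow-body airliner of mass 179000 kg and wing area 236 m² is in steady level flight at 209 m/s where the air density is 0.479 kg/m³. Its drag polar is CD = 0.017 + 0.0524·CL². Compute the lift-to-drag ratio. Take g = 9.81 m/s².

In steady level flight, lift balances weight: W = mg = 179000 × 9.81 = 1.756×10^6 N.
Dynamic pressure q = 0.5 × 0.479 × 209² = 10460 Pa.
CL = 2W/(ρv²S) = 2×1.756×10^6/(0.479×209²×236) = 0.7112.
CD = 0.017 + 0.0524 × 0.7112² = 0.04351.
L/D = CL/CD = 0.7112 / 0.04351 = 16.3

L/D = 16.3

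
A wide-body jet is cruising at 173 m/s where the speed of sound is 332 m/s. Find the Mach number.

M = 0.521

M = v/a = 173 / 332 = 0.521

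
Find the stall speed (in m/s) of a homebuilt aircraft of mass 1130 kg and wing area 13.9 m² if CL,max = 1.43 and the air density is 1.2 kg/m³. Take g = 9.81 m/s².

At stall, lift equals weight: L = W = m·g = 1130 × 9.81 = 11090 N.
From L = ½ρV²S·CL,max = W: V_stall = √(2W/(ρSCL,max)) = √(2·11090/(1.2·13.9·1.43))
V_stall = √929.5 = 30.5 m/s

V_stall = 30.5 m/s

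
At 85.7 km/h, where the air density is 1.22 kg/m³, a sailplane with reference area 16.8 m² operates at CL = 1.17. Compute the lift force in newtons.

Convert speed: v = 85.7 km/h ÷ 3.6 = 23.81 m/s.
L = ½ρv²S·CL = ½ × 1.22 × 23.81² × 16.8 × 1.17 = 6790 N ≈ 6.79 kN

L = 6790 N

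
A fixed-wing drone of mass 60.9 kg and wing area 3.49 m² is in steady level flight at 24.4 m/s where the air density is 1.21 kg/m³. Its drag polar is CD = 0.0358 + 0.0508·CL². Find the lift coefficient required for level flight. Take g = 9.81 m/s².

Level flight ⇒ L = W = m·g = 60.9 × 9.81 = 597.43 N.
Dynamic pressure q = 0.5 × 1.21 × 24.4² = 360.2 Pa.
Required CL = L/(qS) = 597.43/(360.2·3.49) = 0.4753.

CL = 0.475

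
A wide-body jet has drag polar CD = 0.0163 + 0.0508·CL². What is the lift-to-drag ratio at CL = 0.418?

CD = 0.0163 + 0.0508 × 0.418² = 0.02518
L/D = CL/CD = 0.418 / 0.02518 = 16.6

L/D = 16.6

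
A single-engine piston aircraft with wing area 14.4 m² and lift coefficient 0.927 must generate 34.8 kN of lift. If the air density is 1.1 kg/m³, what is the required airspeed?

L = ½ρv²S·CL ⇒ v = √(2L/(ρ·S·CL))
v = √(2 × 34800 / (1.1 × 14.4 × 0.927)) = √4740 = 68.8 m/s

v = 68.8 m/s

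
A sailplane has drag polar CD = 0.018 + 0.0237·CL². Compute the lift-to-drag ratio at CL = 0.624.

CD = 0.018 + 0.0237 × 0.624² = 0.02723
L/D = CL/CD = 0.624 / 0.02723 = 22.9

L/D = 22.9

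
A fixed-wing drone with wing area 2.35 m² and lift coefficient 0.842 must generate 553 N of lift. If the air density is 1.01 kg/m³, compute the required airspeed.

v = 23.5 m/s

L = ½ρv²S·CL ⇒ v = √(2L/(ρ·S·CL))
v = √(2 × 553 / (1.01 × 2.35 × 0.842)) = √553.4 = 23.5 m/s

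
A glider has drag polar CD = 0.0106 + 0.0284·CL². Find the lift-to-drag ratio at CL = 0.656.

L/D = 28.7

CD = 0.0106 + 0.0284 × 0.656² = 0.02282
L/D = CL/CD = 0.656 / 0.02282 = 28.7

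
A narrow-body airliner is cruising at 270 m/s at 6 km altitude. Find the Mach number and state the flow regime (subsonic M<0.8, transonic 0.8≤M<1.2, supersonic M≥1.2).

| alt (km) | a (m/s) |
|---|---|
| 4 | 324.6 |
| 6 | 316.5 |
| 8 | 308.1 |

M = 0.853 (transonic)

At 6 km, from the table: a = 316.5 m/s.
M = v/a = 270 / 316.5 = 0.853
M = 0.853 → transonic.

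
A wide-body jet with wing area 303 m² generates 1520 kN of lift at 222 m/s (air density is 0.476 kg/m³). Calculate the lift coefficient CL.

CL = 0.428

From L = ½ρv²S·CL, rearranging gives CL = 2L/(ρv²S).
CL = 2 × 1.52×10^6 / (0.476 × 222² × 303) = 0.428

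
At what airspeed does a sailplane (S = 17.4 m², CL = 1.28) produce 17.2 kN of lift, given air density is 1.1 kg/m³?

L = ½ρv²S·CL ⇒ v = √(2L/(ρ·S·CL))
v = √(2 × 17200 / (1.1 × 17.4 × 1.28)) = √1404 = 37.5 m/s

v = 37.5 m/s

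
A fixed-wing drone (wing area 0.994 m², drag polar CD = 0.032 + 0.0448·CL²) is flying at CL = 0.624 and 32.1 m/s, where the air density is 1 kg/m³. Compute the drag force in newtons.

D = 25.3 N

CD = 0.032 + 0.0448 × 0.624² = 0.04944
D = ½ρv²S·CD = ½ × 1 × 32.1² × 0.994 × 0.04944 = 25.3 N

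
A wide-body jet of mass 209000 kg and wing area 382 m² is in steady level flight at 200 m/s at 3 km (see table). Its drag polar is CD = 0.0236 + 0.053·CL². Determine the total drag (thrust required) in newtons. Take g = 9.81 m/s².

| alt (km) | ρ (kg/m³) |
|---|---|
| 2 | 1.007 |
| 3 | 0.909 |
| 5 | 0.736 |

At 3 km, from the table: ρ = 0.909 kg/m³.
Level flight ⇒ L = W = m·g = 209000 × 9.81 = 2.0503×10^6 N.
Dynamic pressure q = 0.5 × 0.909 × 200² = 18180 Pa.
Required CL = L/(qS) = 2.0503×10^6/(18180·382) = 0.2952.
CD = 0.0236 + 0.053 × 0.2952² = 0.02822.
D = q·S·CD = 18180 × 382 × 0.02822 = 1.96×10^5 N

D = 1.96×10^5 N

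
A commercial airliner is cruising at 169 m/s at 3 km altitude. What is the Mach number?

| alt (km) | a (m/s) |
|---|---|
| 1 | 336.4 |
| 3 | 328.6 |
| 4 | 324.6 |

M = 0.514

At 3 km, from the table: a = 328.6 m/s.
M = v/a = 169 / 328.6 = 0.514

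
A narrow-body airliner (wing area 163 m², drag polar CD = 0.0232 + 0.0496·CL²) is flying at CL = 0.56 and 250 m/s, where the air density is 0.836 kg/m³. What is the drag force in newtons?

CD = 0.0232 + 0.0496 × 0.56² = 0.03875
D = ½ρv²S·CD = ½ × 0.836 × 250² × 163 × 0.03875 = 1.65×10^5 N

D = 1.65×10^5 N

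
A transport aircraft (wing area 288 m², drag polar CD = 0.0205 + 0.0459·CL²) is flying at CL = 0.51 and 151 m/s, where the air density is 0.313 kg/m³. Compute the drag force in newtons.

D = 33300 N

CD = 0.0205 + 0.0459 × 0.51² = 0.03244
D = ½ρv²S·CD = ½ × 0.313 × 151² × 288 × 0.03244 = 33300 N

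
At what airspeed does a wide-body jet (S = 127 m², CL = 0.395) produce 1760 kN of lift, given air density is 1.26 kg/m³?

L = ½ρv²S·CL ⇒ v = √(2L/(ρ·S·CL))
v = √(2 × 1.76×10^6 / (1.26 × 127 × 0.395)) = √55690 = 236 m/s

v = 236 m/s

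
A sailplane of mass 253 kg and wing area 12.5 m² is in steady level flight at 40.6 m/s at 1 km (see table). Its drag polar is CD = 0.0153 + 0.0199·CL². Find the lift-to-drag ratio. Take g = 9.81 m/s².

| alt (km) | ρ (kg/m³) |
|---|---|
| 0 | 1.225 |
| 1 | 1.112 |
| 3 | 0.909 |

At 1 km, from the table: ρ = 1.112 kg/m³.
Weight W = mg = 253 × 9.81 = 2481.9 N; in level flight L = W.
q = ½ρv² = ½ × 1.112 × 40.6² = 916.5 Pa.
CL = W/(q·S) = 2481.9 / (916.5 × 12.5) = 0.2166.
CD = 0.0153 + 0.0199 × 0.2166² = 0.01623.
L/D = CL/CD = 0.2166 / 0.01623 = 13.3

L/D = 13.3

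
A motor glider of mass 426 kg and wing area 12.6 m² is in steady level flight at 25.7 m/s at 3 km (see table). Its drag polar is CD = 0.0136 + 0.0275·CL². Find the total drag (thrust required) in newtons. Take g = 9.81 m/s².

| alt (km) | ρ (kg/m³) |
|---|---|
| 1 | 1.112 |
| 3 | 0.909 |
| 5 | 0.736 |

At 3 km, from the table: ρ = 0.909 kg/m³.
Level flight ⇒ L = W = m·g = 426 × 9.81 = 4179.1 N.
Dynamic pressure q = 0.5 × 0.909 × 25.7² = 300.2 Pa.
CL = 2W/(ρv²S) = 2×4179.1/(0.909×25.7²×12.6) = 1.105.
CD = 0.0136 + 0.0275 × 1.105² = 0.04717.
D = q·S·CD = 300.2 × 12.6 × 0.04717 = 178.4 N

D = 178 N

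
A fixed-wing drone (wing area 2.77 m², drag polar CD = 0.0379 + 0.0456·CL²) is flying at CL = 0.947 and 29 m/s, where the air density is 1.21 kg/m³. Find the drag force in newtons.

D = 111 N

CD = 0.0379 + 0.0456 × 0.947² = 0.07879
D = ½ρv²S·CD = ½ × 1.21 × 29² × 2.77 × 0.07879 = 111 N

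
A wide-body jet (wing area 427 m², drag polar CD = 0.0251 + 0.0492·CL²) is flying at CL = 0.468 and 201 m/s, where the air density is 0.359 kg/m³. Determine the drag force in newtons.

CD = 0.0251 + 0.0492 × 0.468² = 0.03588
D = ½ρv²S·CD = ½ × 0.359 × 201² × 427 × 0.03588 = 1.11×10^5 N

D = 1.11×10^5 N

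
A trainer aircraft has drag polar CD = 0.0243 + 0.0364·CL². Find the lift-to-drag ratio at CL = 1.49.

L/D = 14.2

CD = 0.0243 + 0.0364 × 1.49² = 0.1051
L/D = CL/CD = 1.49 / 0.1051 = 14.2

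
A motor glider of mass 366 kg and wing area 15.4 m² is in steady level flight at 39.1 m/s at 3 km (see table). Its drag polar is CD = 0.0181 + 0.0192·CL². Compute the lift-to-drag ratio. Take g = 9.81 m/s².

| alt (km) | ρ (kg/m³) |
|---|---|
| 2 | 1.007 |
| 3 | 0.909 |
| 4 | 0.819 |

At 3 km, from the table: ρ = 0.909 kg/m³.
In steady level flight, lift balances weight: W = mg = 366 × 9.81 = 3590.5 N.
q = ½ρv² = ½ × 0.909 × 39.1² = 694.8 Pa.
CL = W/(q·S) = 3590.5 / (694.8 × 15.4) = 0.3355.
CD = 0.0181 + 0.0192 × 0.3355² = 0.02026.
L/D = CL/CD = 0.3355 / 0.02026 = 16.6

L/D = 16.6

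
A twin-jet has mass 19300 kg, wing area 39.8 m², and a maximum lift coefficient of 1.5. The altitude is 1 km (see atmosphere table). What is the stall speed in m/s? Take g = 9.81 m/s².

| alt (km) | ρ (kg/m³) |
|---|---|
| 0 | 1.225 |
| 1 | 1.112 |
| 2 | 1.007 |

V_stall = 75.5 m/s

At 1 km, from the table: ρ = 1.112 kg/m³.
Weight W = mg = 19300 × 9.81 = 1.893×10^5 N.
V_stall = √(2W/(ρ·S·CL,max)) = √(2 × 1.893×10^5 / (1.112 × 39.8 × 1.5))
V_stall = √5704 = 75.5 m/s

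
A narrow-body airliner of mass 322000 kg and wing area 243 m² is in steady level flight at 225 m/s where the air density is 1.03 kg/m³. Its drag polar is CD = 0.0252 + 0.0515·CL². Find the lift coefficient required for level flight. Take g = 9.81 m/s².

In steady level flight, lift balances weight: W = mg = 322000 × 9.81 = 3.1588×10^6 N.
Dynamic pressure q = 0.5 × 1.03 × 225² = 26070 Pa.
CL = 2W/(ρv²S) = 2×3.1588×10^6/(1.03×225²×243) = 0.4986.

CL = 0.499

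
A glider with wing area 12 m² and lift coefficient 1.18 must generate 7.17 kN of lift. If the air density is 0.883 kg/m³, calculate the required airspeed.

v = 33.9 m/s

L = ½ρv²S·CL ⇒ v = √(2L/(ρ·S·CL))
v = √(2 × 7170 / (0.883 × 12 × 1.18)) = √1147 = 33.9 m/s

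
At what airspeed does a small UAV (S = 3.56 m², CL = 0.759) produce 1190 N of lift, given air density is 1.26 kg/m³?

L = ½ρv²S·CL ⇒ v = √(2L/(ρ·S·CL))
v = √(2 × 1190 / (1.26 × 3.56 × 0.759)) = √699.1 = 26.4 m/s

v = 26.4 m/s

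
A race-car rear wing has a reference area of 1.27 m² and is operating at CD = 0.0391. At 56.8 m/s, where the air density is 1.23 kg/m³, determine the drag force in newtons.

D = ½ρv²S·CD = ½ × 1.23 × 56.8² × 1.27 × 0.0391 = 98.5 N

D = 98.5 N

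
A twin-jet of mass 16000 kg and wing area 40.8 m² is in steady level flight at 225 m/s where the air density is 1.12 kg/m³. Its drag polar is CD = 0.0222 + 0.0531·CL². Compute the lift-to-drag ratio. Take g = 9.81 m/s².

L/D = 5.85

Weight W = mg = 16000 × 9.81 = 1.5696×10^5 N; in level flight L = W.
Dynamic pressure q = 0.5 × 1.12 × 225² = 28350 Pa.
CL = W/(q·S) = 1.5696×10^5 / (28350 × 40.8) = 0.1357.
CD = 0.0222 + 0.0531 × 0.1357² = 0.02318.
L/D = CL/CD = 0.1357 / 0.02318 = 5.85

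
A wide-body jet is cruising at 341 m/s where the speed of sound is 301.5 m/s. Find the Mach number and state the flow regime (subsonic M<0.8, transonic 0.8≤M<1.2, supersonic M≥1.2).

M = 1.13 (transonic)

M = v/a = 341 / 301.5 = 1.13
M = 1.13 → transonic.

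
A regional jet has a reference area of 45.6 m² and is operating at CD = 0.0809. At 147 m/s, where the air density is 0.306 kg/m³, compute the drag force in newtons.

D = 12200 N

D = ½ρv²S·CD = ½ × 0.306 × 147² × 45.6 × 0.0809 = 12200 N ≈ 12.2 kN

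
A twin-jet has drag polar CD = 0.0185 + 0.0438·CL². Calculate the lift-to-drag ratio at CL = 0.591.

L/D = 17.5

CD = 0.0185 + 0.0438 × 0.591² = 0.0338
L/D = CL/CD = 0.591 / 0.0338 = 17.5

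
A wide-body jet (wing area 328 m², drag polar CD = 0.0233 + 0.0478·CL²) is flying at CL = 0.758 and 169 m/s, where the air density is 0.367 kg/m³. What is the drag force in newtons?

D = 87300 N

CD = 0.0233 + 0.0478 × 0.758² = 0.05076
D = ½ρv²S·CD = ½ × 0.367 × 169² × 328 × 0.05076 = 87300 N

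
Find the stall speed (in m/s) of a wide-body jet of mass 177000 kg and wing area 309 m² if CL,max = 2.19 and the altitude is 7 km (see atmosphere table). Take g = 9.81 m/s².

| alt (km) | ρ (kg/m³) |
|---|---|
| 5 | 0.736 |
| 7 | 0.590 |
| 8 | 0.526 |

At 7 km, from the table: ρ = 0.590 kg/m³.
At stall, lift equals weight: L = W = m·g = 177000 × 9.81 = 1.736×10^6 N.
From L = ½ρV²S·CL,max = W: V_stall = √(2W/(ρSCL,max)) = √(2·1.736×10^6/(0.59·309·2.19))
V_stall = √8698 = 93.3 m/s

V_stall = 93.3 m/s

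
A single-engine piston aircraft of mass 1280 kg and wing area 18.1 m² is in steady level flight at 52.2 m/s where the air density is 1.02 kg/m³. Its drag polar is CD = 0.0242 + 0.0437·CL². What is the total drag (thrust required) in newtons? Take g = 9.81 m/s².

D = 883 N

In steady level flight, lift balances weight: W = mg = 1280 × 9.81 = 12557 N.
Dynamic pressure q = 0.5 × 1.02 × 52.2² = 1390 Pa.
CL = W/(q·S) = 12557 / (1390 × 18.1) = 0.4992.
CD = 0.0242 + 0.0437 × 0.4992² = 0.03509.
D = q·S·CD = 1390 × 18.1 × 0.03509 = 882.6 N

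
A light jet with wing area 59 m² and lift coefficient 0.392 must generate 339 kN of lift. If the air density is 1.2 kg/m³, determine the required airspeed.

L = ½ρv²S·CL ⇒ v = √(2L/(ρ·S·CL))
v = √(2 × 3.39×10^5 / (1.2 × 59 × 0.392)) = √24430 = 156 m/s

v = 156 m/s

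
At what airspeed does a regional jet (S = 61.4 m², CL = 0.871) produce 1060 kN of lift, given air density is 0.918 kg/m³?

L = ½ρv²S·CL ⇒ v = √(2L/(ρ·S·CL))
v = √(2 × 1.06×10^6 / (0.918 × 61.4 × 0.871)) = √43180 = 208 m/s

v = 208 m/s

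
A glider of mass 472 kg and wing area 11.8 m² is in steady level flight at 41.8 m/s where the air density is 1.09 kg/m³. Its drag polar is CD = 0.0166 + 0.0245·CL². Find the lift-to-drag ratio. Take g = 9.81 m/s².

Level flight ⇒ L = W = m·g = 472 × 9.81 = 4630.3 N.
q = ½ρv² = ½ × 1.09 × 41.8² = 952.2 Pa.
CL = W/(q·S) = 4630.3 / (952.2 × 11.8) = 0.4121.
CD = 0.0166 + 0.0245 × 0.4121² = 0.02076.
L/D = CL/CD = 0.4121 / 0.02076 = 19.8

L/D = 19.8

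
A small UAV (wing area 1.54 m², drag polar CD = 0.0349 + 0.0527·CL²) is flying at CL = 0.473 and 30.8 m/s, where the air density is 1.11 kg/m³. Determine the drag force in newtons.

D = 37.9 N

CD = 0.0349 + 0.0527 × 0.473² = 0.04669
D = ½ρv²S·CD = ½ × 1.11 × 30.8² × 1.54 × 0.04669 = 37.9 N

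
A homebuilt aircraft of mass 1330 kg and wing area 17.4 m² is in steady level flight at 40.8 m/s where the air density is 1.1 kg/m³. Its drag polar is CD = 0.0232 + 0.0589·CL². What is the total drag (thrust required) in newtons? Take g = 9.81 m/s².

In steady level flight, lift balances weight: W = mg = 1330 × 9.81 = 13047 N.
Dynamic pressure q = 0.5 × 1.1 × 40.8² = 915.6 Pa.
CL = 2W/(ρv²S) = 2×13047/(1.1×40.8²×17.4) = 0.819.
CD = 0.0232 + 0.0589 × 0.819² = 0.06271.
D = q·S·CD = 915.6 × 17.4 × 0.06271 = 999 N

D = 999 N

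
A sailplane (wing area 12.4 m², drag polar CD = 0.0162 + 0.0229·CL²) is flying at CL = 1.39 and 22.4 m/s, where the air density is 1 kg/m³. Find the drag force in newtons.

D = 188 N

CD = 0.0162 + 0.0229 × 1.39² = 0.06045
D = ½ρv²S·CD = ½ × 1 × 22.4² × 12.4 × 0.06045 = 188 N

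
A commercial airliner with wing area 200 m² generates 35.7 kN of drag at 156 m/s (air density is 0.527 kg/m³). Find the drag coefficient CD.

CD = 0.0278

From D = ½ρv²S·CD, rearranging gives CD = 2D/(ρv²S).
CD = 2 × 35700 / (0.527 × 156² × 200) = 0.0278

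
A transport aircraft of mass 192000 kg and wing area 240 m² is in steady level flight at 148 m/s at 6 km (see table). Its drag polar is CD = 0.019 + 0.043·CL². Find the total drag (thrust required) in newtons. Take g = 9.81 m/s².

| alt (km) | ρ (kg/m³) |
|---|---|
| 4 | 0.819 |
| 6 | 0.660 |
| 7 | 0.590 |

At 6 km, from the table: ρ = 0.660 kg/m³.
Level flight ⇒ L = W = m·g = 192000 × 9.81 = 1.8835×10^6 N.
q = ½ρv² = ½ × 0.66 × 148² = 7228 Pa.
CL = 2W/(ρv²S) = 2×1.8835×10^6/(0.66×148²×240) = 1.086.
CD = 0.019 + 0.043 × 1.086² = 0.06969.
D = q·S·CD = 7228 × 240 × 0.06969 = 1.209×10^5 N

D = 1.21×10^5 N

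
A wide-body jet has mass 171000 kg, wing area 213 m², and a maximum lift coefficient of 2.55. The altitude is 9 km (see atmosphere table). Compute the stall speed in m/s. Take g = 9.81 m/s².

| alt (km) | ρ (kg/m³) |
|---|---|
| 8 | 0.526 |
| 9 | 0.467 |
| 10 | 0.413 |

V_stall = 115 m/s

At 9 km, from the table: ρ = 0.467 kg/m³.
At stall, lift equals weight: L = W = m·g = 171000 × 9.81 = 1.678×10^6 N.
V_stall = √(2W/(ρ·S·CL,max)) = √(2 × 1.678×10^6 / (0.467 × 213 × 2.55))
V_stall = √13230 = 115 m/s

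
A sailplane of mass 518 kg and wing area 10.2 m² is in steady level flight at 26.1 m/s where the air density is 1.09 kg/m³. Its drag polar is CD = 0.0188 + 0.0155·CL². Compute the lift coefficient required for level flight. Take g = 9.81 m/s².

Weight W = mg = 518 × 9.81 = 5081.6 N; in level flight L = W.
q = ½ρv² = ½ × 1.09 × 26.1² = 371.3 Pa.
CL = 2W/(ρv²S) = 2×5081.6/(1.09×26.1²×10.2) = 1.342.

CL = 1.34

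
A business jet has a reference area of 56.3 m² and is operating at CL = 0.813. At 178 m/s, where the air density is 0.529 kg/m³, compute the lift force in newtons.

L = 3.84×10^5 N

Dynamic pressure q = ½ρv² = ½ × 0.529 × 178² = 8380 Pa.
L = q·S·CL = 8380 × 56.3 × 0.813 = 3.84×10^5 N ≈ 384 kN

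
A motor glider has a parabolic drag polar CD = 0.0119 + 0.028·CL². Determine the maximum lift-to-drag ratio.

(L/D)max = 27.4

For CD = CD0 + K·CL², (L/D)max occurs at CL* = √(CD0/K) and equals 1/(2√(K·CD0)).
(L/D)max = 1/(2√(0.028 × 0.0119)) = 1/(2 × 0.01825) = 27.4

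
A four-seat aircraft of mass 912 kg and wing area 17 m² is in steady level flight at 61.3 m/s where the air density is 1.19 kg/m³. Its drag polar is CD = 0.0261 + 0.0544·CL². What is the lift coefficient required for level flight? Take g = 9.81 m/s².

CL = 0.235

Weight W = mg = 912 × 9.81 = 8946.7 N; in level flight L = W.
Dynamic pressure q = 0.5 × 1.19 × 61.3² = 2236 Pa.
Required CL = L/(qS) = 8946.7/(2236·17) = 0.2354.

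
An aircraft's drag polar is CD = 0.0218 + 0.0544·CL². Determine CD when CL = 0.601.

CD = 0.0414

CD = 0.0218 + 0.0544 × 0.601² = 0.0218 + 0.01965 = 0.0414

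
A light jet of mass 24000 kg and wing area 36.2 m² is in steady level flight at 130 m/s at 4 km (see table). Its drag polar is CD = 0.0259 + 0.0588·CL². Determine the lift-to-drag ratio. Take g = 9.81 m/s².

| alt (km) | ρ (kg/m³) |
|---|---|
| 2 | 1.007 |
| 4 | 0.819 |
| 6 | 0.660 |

At 4 km, from the table: ρ = 0.819 kg/m³.
Weight W = mg = 24000 × 9.81 = 2.3544×10^5 N; in level flight L = W.
q = ½ρv² = ½ × 0.819 × 130² = 6921 Pa.
Required CL = L/(qS) = 2.3544×10^5/(6921·36.2) = 0.9398.
CD = 0.0259 + 0.0588 × 0.9398² = 0.07783.
L/D = CL/CD = 0.9398 / 0.07783 = 12.1

L/D = 12.1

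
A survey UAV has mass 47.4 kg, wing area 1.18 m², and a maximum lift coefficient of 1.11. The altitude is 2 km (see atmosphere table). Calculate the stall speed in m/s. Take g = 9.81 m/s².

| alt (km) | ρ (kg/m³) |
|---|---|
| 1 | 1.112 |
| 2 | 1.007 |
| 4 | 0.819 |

V_stall = 26.6 m/s

At 2 km, from the table: ρ = 1.007 kg/m³.
Stall occurs when L = W at CL,max. W = mg = 47.4 × 9.81 = 465 N.
From L = ½ρV²S·CL,max = W: V_stall = √(2W/(ρSCL,max)) = √(2·465/(1.007·1.18·1.11))
V_stall = √705.1 = 26.6 m/s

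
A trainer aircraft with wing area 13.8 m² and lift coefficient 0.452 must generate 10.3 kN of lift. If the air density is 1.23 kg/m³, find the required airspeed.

L = ½ρv²S·CL ⇒ v = √(2L/(ρ·S·CL))
v = √(2 × 10300 / (1.23 × 13.8 × 0.452)) = √2685 = 51.8 m/s

v = 51.8 m/s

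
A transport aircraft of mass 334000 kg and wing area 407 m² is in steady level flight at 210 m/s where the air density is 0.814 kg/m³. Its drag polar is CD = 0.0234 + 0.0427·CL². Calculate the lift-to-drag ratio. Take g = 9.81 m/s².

L/D = 14

In steady level flight, lift balances weight: W = mg = 334000 × 9.81 = 3.2765×10^6 N.
Dynamic pressure q = 0.5 × 0.814 × 210² = 17950 Pa.
Required CL = L/(qS) = 3.2765×10^6/(17950·407) = 0.4485.
CD = 0.0234 + 0.0427 × 0.4485² = 0.03199.
L/D = CL/CD = 0.4485 / 0.03199 = 14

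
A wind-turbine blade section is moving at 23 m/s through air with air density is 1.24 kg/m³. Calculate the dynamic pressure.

q = ½ρv² = ½ × 1.24 × 23² = 328 Pa

q = 328 Pa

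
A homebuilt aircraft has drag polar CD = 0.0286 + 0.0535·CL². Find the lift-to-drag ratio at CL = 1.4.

L/D = 10.5

CD = 0.0286 + 0.0535 × 1.4² = 0.1335
L/D = CL/CD = 1.4 / 0.1335 = 10.5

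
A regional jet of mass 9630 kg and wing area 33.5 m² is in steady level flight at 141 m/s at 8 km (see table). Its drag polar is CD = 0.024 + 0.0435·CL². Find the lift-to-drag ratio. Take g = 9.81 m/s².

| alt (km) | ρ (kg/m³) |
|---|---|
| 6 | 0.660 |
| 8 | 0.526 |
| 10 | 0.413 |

At 8 km, from the table: ρ = 0.526 kg/m³.
Weight W = mg = 9630 × 9.81 = 94470 N; in level flight L = W.
Dynamic pressure q = 0.5 × 0.526 × 141² = 5229 Pa.
Required CL = L/(qS) = 94470/(5229·33.5) = 0.5393.
CD = 0.024 + 0.0435 × 0.5393² = 0.03665.
L/D = CL/CD = 0.5393 / 0.03665 = 14.7

L/D = 14.7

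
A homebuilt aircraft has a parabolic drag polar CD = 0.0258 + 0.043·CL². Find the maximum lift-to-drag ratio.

For CD = CD0 + K·CL², (L/D)max occurs at CL* = √(CD0/K) and equals 1/(2√(K·CD0)).
(L/D)max = 1/(2√(0.043 × 0.0258)) = 1/(2 × 0.03331) = 15

(L/D)max = 15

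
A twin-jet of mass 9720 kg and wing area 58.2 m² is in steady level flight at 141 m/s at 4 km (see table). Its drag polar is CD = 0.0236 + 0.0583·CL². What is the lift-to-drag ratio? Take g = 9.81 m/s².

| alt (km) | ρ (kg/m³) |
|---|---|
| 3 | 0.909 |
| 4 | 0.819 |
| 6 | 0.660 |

At 4 km, from the table: ρ = 0.819 kg/m³.
Weight W = mg = 9720 × 9.81 = 95353 N; in level flight L = W.
q = ½ρv² = ½ × 0.819 × 141² = 8141 Pa.
Required CL = L/(qS) = 95353/(8141·58.2) = 0.2012.
CD = 0.0236 + 0.0583 × 0.2012² = 0.02596.
L/D = CL/CD = 0.2012 / 0.02596 = 7.75

L/D = 7.75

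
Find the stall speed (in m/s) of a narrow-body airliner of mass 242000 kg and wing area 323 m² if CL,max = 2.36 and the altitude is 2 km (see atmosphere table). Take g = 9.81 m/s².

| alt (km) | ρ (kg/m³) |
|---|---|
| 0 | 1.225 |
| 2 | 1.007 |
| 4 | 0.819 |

At 2 km, from the table: ρ = 1.007 kg/m³.
Stall occurs when L = W at CL,max. W = mg = 242000 × 9.81 = 2.374×10^6 N.
V_stall = √(2W/(ρ·S·CL,max)) = √(2 × 2.374×10^6 / (1.007 × 323 × 2.36))
V_stall = √6185 = 78.6 m/s

V_stall = 78.6 m/s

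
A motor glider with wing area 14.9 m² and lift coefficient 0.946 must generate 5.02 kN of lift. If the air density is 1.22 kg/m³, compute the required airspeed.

v = 24.2 m/s

L = ½ρv²S·CL ⇒ v = √(2L/(ρ·S·CL))
v = √(2 × 5020 / (1.22 × 14.9 × 0.946)) = √583.8 = 24.2 m/s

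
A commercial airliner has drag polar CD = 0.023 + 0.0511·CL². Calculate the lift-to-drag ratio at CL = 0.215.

L/D = 8.48

CD = 0.023 + 0.0511 × 0.215² = 0.02536
L/D = CL/CD = 0.215 / 0.02536 = 8.48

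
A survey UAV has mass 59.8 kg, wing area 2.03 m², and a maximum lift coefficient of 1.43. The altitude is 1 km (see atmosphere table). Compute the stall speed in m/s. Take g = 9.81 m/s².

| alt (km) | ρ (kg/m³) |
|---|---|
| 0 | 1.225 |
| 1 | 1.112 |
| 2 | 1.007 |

At 1 km, from the table: ρ = 1.112 kg/m³.
Stall occurs when L = W at CL,max. W = mg = 59.8 × 9.81 = 586.6 N.
From L = ½ρV²S·CL,max = W: V_stall = √(2W/(ρSCL,max)) = √(2·586.6/(1.112·2.03·1.43))
V_stall = √363.5 = 19.1 m/s

V_stall = 19.1 m/s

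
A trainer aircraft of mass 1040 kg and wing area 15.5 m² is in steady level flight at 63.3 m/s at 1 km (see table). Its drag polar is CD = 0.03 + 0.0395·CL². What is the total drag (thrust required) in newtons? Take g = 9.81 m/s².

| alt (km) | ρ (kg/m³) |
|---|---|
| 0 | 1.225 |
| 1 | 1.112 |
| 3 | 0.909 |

D = 1160 N

At 1 km, from the table: ρ = 1.112 kg/m³.
Weight W = mg = 1040 × 9.81 = 10202 N; in level flight L = W.
Dynamic pressure q = 0.5 × 1.112 × 63.3² = 2228 Pa.
CL = 2W/(ρv²S) = 2×10202/(1.112×63.3²×15.5) = 0.2955.
CD = 0.03 + 0.0395 × 0.2955² = 0.03345.
D = q·S·CD = 2228 × 15.5 × 0.03345 = 1155 N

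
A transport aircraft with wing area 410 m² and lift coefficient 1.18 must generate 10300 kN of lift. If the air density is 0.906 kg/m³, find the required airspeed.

v = 217 m/s

L = ½ρv²S·CL ⇒ v = √(2L/(ρ·S·CL))
v = √(2 × 1.03×10^7 / (0.906 × 410 × 1.18)) = √47000 = 217 m/s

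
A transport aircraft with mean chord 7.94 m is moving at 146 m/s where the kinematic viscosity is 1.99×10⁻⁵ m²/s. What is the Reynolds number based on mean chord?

Re = v·c/ν = 146 × 7.94 / (1.99×10⁻⁵) = 5.83×10^7

Re = 5.83×10^7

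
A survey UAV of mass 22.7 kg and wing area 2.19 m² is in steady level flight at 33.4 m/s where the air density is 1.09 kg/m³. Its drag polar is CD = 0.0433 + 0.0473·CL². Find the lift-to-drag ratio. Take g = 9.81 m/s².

L/D = 3.75

Level flight ⇒ L = W = m·g = 22.7 × 9.81 = 222.69 N.
Dynamic pressure q = 0.5 × 1.09 × 33.4² = 608 Pa.
Required CL = L/(qS) = 222.69/(608·2.19) = 0.1672.
CD = 0.0433 + 0.0473 × 0.1672² = 0.04462.
L/D = CL/CD = 0.1672 / 0.04462 = 3.75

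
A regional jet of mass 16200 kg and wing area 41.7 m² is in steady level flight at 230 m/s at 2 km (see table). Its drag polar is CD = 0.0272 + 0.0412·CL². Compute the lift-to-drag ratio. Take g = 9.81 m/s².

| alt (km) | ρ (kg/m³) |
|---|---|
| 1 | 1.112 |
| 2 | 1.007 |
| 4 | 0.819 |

At 2 km, from the table: ρ = 1.007 kg/m³.
Weight W = mg = 16200 × 9.81 = 1.5892×10^5 N; in level flight L = W.
q = ½ρv² = ½ × 1.007 × 230² = 26640 Pa.
Required CL = L/(qS) = 1.5892×10^5/(26640·41.7) = 0.1431.
CD = 0.0272 + 0.0412 × 0.1431² = 0.02804.
L/D = CL/CD = 0.1431 / 0.02804 = 5.1

L/D = 5.1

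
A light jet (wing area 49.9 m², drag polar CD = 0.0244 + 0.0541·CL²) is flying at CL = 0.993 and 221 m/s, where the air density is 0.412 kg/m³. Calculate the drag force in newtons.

D = 39000 N

CD = 0.0244 + 0.0541 × 0.993² = 0.07775
D = ½ρv²S·CD = ½ × 0.412 × 221² × 49.9 × 0.07775 = 39000 N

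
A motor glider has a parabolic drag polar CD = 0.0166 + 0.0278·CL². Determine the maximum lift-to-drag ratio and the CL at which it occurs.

For CD = CD0 + K·CL², (L/D)max occurs at CL* = √(CD0/K) and equals 1/(2√(K·CD0)).
(L/D)max = 1/(2√(0.0278 × 0.0166)) = 1/(2 × 0.02148) = 23.3
CL* = √(0.0166/0.0278) = 0.773

(L/D)max = 23.3, at CL = 0.773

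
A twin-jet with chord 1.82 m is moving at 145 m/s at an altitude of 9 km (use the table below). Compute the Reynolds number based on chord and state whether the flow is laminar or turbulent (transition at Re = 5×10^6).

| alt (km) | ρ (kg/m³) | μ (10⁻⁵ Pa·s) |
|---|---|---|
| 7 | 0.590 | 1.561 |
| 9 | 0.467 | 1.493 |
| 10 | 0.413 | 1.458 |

At 9 km, from the table: ρ = 0.467 kg/m³, μ = 1.493×10⁻⁵ Pa·s.
Re = ρ·v·c/μ = 0.467 × 145 × 1.82 / (1.493×10⁻⁵) = 8.25×10^6
Since 8.25×10^6 > 5×10^6, the flow is turbulent.

Re = 8.25×10^6 (turbulent)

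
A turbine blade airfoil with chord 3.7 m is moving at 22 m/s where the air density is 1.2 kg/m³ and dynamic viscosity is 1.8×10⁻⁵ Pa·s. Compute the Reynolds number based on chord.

Re = 5.43×10^6

Re = ρ·v·c/μ = 1.2 × 22 × 3.7 / (1.8×10⁻⁵) = 5.43×10^6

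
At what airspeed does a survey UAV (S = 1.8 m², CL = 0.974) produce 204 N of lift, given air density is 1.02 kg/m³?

v = 15.1 m/s

L = ½ρv²S·CL ⇒ v = √(2L/(ρ·S·CL))
v = √(2 × 204 / (1.02 × 1.8 × 0.974)) = √228.2 = 15.1 m/s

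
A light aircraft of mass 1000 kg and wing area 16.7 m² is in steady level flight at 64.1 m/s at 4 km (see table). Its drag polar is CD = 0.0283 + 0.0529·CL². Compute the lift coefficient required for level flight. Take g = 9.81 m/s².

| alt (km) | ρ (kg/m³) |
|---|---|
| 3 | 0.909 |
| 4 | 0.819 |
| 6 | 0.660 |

At 4 km, from the table: ρ = 0.819 kg/m³.
In steady level flight, lift balances weight: W = mg = 1000 × 9.81 = 9810 N.
q = ½ρv² = ½ × 0.819 × 64.1² = 1683 Pa.
CL = 2W/(ρv²S) = 2×9810/(0.819×64.1²×16.7) = 0.3491.

CL = 0.349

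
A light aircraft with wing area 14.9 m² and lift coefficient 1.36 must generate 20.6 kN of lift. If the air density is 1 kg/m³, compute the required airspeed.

L = ½ρv²S·CL ⇒ v = √(2L/(ρ·S·CL))
v = √(2 × 20600 / (1 × 14.9 × 1.36)) = √2033 = 45.1 m/s

v = 45.1 m/s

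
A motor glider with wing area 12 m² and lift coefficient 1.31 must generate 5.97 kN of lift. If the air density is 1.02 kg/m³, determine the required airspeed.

v = 27.3 m/s

L = ½ρv²S·CL ⇒ v = √(2L/(ρ·S·CL))
v = √(2 × 5970 / (1.02 × 12 × 1.31)) = √744.6 = 27.3 m/s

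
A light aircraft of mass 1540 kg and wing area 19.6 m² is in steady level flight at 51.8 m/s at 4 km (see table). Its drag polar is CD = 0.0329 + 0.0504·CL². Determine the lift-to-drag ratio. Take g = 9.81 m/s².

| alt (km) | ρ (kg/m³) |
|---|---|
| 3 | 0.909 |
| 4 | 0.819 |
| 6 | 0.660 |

L/D = 12.2

At 4 km, from the table: ρ = 0.819 kg/m³.
In steady level flight, lift balances weight: W = mg = 1540 × 9.81 = 15107 N.
q = ½ρv² = ½ × 0.819 × 51.8² = 1099 Pa.
CL = 2W/(ρv²S) = 2×15107/(0.819×51.8²×19.6) = 0.7015.
CD = 0.0329 + 0.0504 × 0.7015² = 0.0577.
L/D = CL/CD = 0.7015 / 0.0577 = 12.2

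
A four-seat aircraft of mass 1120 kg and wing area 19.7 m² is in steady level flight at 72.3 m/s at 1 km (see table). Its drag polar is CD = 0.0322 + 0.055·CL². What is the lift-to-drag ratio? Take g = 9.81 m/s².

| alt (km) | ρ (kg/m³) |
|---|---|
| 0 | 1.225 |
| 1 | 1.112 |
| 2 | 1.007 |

At 1 km, from the table: ρ = 1.112 kg/m³.
Weight W = mg = 1120 × 9.81 = 10987 N; in level flight L = W.
q = ½ρv² = ½ × 1.112 × 72.3² = 2906 Pa.
CL = W/(q·S) = 10987 / (2906 × 19.7) = 0.1919.
CD = 0.0322 + 0.055 × 0.1919² = 0.03423.
L/D = CL/CD = 0.1919 / 0.03423 = 5.61

L/D = 5.61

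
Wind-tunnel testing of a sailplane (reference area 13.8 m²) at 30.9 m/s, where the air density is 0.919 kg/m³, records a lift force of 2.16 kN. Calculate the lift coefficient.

From L = ½ρv²S·CL, rearranging gives CL = 2L/(ρv²S).
CL = 2 × 2160 / (0.919 × 30.9² × 13.8) = 0.357

CL = 0.357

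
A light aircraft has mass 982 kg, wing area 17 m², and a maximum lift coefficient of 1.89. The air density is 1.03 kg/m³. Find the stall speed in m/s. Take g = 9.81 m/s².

At stall, lift equals weight: L = W = m·g = 982 × 9.81 = 9633 N.
V_stall = √(2W/(ρ·S·CL,max)) = √(2 × 9633 / (1.03 × 17 × 1.89))
V_stall = √582.2 = 24.1 m/s

V_stall = 24.1 m/s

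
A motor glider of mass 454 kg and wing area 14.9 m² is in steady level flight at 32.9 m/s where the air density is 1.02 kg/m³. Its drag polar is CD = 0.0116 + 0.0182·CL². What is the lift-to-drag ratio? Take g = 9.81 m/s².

In steady level flight, lift balances weight: W = mg = 454 × 9.81 = 4453.7 N.
q = ½ρv² = ½ × 1.02 × 32.9² = 552 Pa.
CL = 2W/(ρv²S) = 2×4453.7/(1.02×32.9²×14.9) = 0.5415.
CD = 0.0116 + 0.0182 × 0.5415² = 0.01694.
L/D = CL/CD = 0.5415 / 0.01694 = 32

L/D = 32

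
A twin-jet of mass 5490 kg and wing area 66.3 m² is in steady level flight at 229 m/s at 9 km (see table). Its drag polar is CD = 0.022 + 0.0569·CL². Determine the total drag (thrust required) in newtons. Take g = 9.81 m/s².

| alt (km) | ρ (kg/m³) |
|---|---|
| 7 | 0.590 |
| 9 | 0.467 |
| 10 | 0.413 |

D = 18100 N

At 9 km, from the table: ρ = 0.467 kg/m³.
Weight W = mg = 5490 × 9.81 = 53857 N; in level flight L = W.
Dynamic pressure q = 0.5 × 0.467 × 229² = 12240 Pa.
CL = 2W/(ρv²S) = 2×53857/(0.467×229²×66.3) = 0.06634.
CD = 0.022 + 0.0569 × 0.06634² = 0.02225.
D = q·S·CD = 12240 × 66.3 × 0.02225 = 18060 N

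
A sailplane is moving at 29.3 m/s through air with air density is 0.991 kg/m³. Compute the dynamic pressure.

q = 425 Pa

q = ½ρv² = ½ × 0.991 × 29.3² = 425 Pa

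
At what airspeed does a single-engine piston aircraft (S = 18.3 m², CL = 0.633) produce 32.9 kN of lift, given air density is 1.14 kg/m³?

v = 70.6 m/s

L = ½ρv²S·CL ⇒ v = √(2L/(ρ·S·CL))
v = √(2 × 32900 / (1.14 × 18.3 × 0.633)) = √4983 = 70.6 m/s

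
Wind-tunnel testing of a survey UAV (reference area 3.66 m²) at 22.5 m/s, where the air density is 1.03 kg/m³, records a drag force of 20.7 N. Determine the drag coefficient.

From D = ½ρv²S·CD, rearranging gives CD = 2D/(ρv²S).
CD = 2 × 20.7 / (1.03 × 22.5² × 3.66) = 0.0217

CD = 0.0217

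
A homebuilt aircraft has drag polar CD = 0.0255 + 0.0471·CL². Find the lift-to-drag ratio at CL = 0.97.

CD = 0.0255 + 0.0471 × 0.97² = 0.06982
L/D = CL/CD = 0.97 / 0.06982 = 13.9

L/D = 13.9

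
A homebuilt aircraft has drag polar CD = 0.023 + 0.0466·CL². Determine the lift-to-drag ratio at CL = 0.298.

CD = 0.023 + 0.0466 × 0.298² = 0.02714
L/D = CL/CD = 0.298 / 0.02714 = 11

L/D = 11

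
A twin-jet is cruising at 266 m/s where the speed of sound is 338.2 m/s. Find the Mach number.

M = v/a = 266 / 338.2 = 0.787

M = 0.787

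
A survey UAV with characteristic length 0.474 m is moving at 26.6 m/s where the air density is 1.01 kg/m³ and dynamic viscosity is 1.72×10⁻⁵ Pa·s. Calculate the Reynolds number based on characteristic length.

Re = ρ·v·c/μ = 1.01 × 26.6 × 0.474 / (1.72×10⁻⁵) = 7.4×10^5

Re = 7.4×10^5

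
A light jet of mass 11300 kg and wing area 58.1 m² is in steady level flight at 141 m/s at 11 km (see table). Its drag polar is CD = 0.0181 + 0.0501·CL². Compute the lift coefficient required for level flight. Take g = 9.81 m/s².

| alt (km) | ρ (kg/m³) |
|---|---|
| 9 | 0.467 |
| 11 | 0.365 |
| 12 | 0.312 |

At 11 km, from the table: ρ = 0.365 kg/m³.
Weight W = mg = 11300 × 9.81 = 1.1085×10^5 N; in level flight L = W.
Dynamic pressure q = 0.5 × 0.365 × 141² = 3628 Pa.
CL = W/(q·S) = 1.1085×10^5 / (3628 × 58.1) = 0.5259.

CL = 0.526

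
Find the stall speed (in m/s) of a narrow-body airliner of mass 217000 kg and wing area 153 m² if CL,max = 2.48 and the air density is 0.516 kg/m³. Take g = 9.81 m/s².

V_stall = 147 m/s

Stall occurs when L = W at CL,max. W = mg = 217000 × 9.81 = 2.129×10^6 N.
V_stall = √(2W/(ρ·S·CL,max)) = √(2 × 2.129×10^6 / (0.516 × 153 × 2.48))
V_stall = √21750 = 147 m/s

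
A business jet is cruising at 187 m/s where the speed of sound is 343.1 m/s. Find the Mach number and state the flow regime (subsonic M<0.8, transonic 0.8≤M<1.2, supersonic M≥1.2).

M = v/a = 187 / 343.1 = 0.545
M = 0.545 → subsonic.

M = 0.545 (subsonic)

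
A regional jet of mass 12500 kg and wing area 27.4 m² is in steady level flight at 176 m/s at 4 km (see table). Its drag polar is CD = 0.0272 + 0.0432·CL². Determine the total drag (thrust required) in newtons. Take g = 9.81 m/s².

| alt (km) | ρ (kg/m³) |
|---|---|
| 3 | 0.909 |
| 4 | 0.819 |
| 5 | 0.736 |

At 4 km, from the table: ρ = 0.819 kg/m³.
Weight W = mg = 12500 × 9.81 = 1.2262×10^5 N; in level flight L = W.
Dynamic pressure q = 0.5 × 0.819 × 176² = 12680 Pa.
CL = 2W/(ρv²S) = 2×1.2262×10^5/(0.819×176²×27.4) = 0.3528.
CD = 0.0272 + 0.0432 × 0.3528² = 0.03258.
D = q·S·CD = 12680 × 27.4 × 0.03258 = 11320 N

D = 11300 N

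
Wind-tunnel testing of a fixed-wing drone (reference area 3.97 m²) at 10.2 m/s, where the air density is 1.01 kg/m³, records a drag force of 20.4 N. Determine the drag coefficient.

CD = 0.0978

From D = ½ρv²S·CD, rearranging gives CD = 2D/(ρv²S).
CD = 2 × 20.4 / (1.01 × 10.2² × 3.97) = 0.0978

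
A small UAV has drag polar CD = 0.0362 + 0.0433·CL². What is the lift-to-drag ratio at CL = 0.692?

L/D = 12.2

CD = 0.0362 + 0.0433 × 0.692² = 0.05693
L/D = CL/CD = 0.692 / 0.05693 = 12.2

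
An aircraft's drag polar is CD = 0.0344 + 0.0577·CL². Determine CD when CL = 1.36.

CD = 0.0344 + 0.0577 × 1.36² = 0.0344 + 0.1067 = 0.141

CD = 0.141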